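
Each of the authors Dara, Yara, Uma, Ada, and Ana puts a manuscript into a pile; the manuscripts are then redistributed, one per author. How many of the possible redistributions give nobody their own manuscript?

This is the derangement count D_5: permutations of 5 items with no fixed point.
By inclusion–exclusion this is Σ_{j=0}^{5} (−1)^j C(5,j)·(5−j)!.
Computing: 120 − 120 + 60 − 20 + 5 − 1 = 44.

44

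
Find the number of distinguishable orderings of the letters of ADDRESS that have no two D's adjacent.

900

Total arrangements of ADDRESS: 7!/(2!·2!) = 1260.
If the two D's are adjacent, glue them into one block, leaving 6 items to arrange: (6)!/(2!) = 360 ways.
Hence 1260 − 360 = 900.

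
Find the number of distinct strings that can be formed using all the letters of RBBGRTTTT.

3780

RBBGRTTTT has 9 letters with B appearing twice, R appearing twice, and T appearing 4 times.
The number of distinct arrangements is 9!/(4!·2!·2!) = 362880/96 = 3780.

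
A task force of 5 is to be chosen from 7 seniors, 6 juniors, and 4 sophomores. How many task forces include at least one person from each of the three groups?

4214

With no constraint there are C(17,5) = 6188 possible selections.
Selections missing a whole group: no seniors → C(10,5) = 252; no juniors → C(11,5) = 462; no sophomores → C(13,5) = 1287.
Add back selections omitting two groups (i.e. drawn from a single group): C(7,5) + C(6,5) + C(4,5) = 27.
By inclusion–exclusion: 6188 − 2001 + 27 = 4214.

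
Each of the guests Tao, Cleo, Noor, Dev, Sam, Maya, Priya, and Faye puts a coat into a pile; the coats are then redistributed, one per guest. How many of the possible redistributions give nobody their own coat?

Let Aᵢ be the assignments in which guest i gets their own coat. We want the size of the complement of A₁∪…∪A_8.
By inclusion–exclusion this is Σ_{j=0}^{8} (−1)^j C(8,j)·(8−j)!.
Computing: 40320 − 40320 + 20160 − 6720 + 1680 − 336 + 56 − 8 + 1 = 14833.

14833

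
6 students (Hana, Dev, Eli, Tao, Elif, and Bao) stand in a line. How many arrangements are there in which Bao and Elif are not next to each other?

There are 6! = 720 arrangements in all. If Bao and Elif are adjacent, merging them into one block gives 2·(5)! = 240 arrangements.
So 720 − 240 = 480 arrangements keep them apart.

480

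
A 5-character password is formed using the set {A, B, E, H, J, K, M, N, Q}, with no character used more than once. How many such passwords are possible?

Choose and order 5 of the 9 symbols: the first character has 9 options, the next 8, and so on down to 5.
That product is 9 × 8 × 7 × 6 × 5 = 15120.

15120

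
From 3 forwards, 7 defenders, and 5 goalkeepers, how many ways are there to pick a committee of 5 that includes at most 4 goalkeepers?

3002

Split by how many goalkeepers are chosen (0 through 4).
Sum: C(5,0)·C(10,5) + C(5,1)·C(10,4) + C(5,2)·C(10,3) + C(5,3)·C(10,2) + C(5,4)·C(10,1) = 252 + 1050 + 1200 + 450 + 50 = 3002.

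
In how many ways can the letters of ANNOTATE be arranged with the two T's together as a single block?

1260

Treat the 2 copies of T as a single block. The multiset to arrange is then {TT, A, A, E, N, N, O}, 7 items in all.
That gives (7)!/(2!·2!) = 1260 arrangements.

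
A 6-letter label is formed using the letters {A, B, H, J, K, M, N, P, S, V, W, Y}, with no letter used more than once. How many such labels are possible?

With no repetition, fill the 6 letters in order: 12 choices, then 11, down to 7.
That product is 12 × 11 × 10 × 9 × 8 × 7 = 665280.

665280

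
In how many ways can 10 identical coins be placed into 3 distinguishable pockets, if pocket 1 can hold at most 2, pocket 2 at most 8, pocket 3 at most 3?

9

By stars and bars, unrestricted non-negative solutions to x_1+…+x_3 = 10 number C(10+2,2) = 66.
Subtract solutions that violate a single cap (substitute x_i' = x_i − (cap_i+1)): x_1 ≥ 3 gives C(9,2) = 36; x_2 ≥ 9 gives C(3,2) = 3; x_3 ≥ 4 gives C(8,2) = 28. Together 67.
Add back pairs where two caps are both exceeded: 0 + 10 + 0 = 10.
By inclusion–exclusion the count is 66 − 67 + 10 = 9.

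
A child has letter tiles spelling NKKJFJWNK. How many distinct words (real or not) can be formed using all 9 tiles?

15120

The 9 letters of NKKJFJWNK have repeats: J appearing twice, K appearing 3 times, and N appearing twice.
Dividing 9! = 362880 by 3!·2!·2! = 24 for the repeated letters gives 15120.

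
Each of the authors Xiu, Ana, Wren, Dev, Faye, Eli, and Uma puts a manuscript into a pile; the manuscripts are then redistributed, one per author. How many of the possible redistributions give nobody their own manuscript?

Count assignments avoiding every fixed point. For any j of the 7 authors fixed to their own manuscript, the other 7−j can be arranged in (7−j)! ways.
By inclusion–exclusion this is Σ_{j=0}^{7} (−1)^j C(7,j)·(7−j)!.
Computing: 5040 − 5040 + 2520 − 840 + 210 − 42 + 7 − 1 = 1854.

1854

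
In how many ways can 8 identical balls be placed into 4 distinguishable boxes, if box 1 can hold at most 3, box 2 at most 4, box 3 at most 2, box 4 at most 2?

By stars and bars, unrestricted non-negative solutions to x_1+…+x_4 = 8 number C(8+3,3) = 165.
Subtract solutions that violate a single cap (substitute x_i' = x_i − (cap_i+1)): x_1 ≥ 4 gives C(7,3) = 35; x_2 ≥ 5 gives C(6,3) = 20; x_3 ≥ 3 gives C(8,3) = 56; x_4 ≥ 3 gives C(8,3) = 56. Together 167.
Add back pairs where two caps are both exceeded: 0 + 4 + 4 + 1 + 1 + 10 = 20.
By inclusion–exclusion the count is 165 − 167 + 20 = 18.

18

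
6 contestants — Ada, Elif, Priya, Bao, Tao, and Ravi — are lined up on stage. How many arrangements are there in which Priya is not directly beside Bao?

There are 6! = 720 arrangements in all. If Priya and Bao are adjacent, merging them into one block gives 2·(5)! = 240 arrangements.
So 720 − 240 = 480 arrangements keep them apart.

480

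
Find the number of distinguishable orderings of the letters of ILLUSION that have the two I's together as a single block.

Treat the 2 copies of I as a single block. The multiset to arrange is then {II, L, L, N, O, S, U}, 7 items in all.
That gives (7)!/(2!) = 2520 arrangements.

2520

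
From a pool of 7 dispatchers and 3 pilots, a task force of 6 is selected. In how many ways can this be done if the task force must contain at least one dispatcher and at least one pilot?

203

With no constraint there are C(10,6) = 210 possible selections.
Subtract selections that omit an entire group: no dispatchers → C(3,6) = 0; no pilots → C(7,6) = 7.
Both groups omitted at once is impossible, so 210 − 7 = 203.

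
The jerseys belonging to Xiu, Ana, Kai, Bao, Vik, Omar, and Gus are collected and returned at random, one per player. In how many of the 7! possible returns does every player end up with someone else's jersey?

1854

Count assignments avoiding every fixed point. For any j of the 7 players fixed to their old jersey, the other 7−j can be arranged in (7−j)! ways.
By inclusion–exclusion this is Σ_{j=0}^{7} (−1)^j C(7,j)·(7−j)!.
Computing: 5040 − 5040 + 2520 − 840 + 210 − 42 + 7 − 1 = 1854.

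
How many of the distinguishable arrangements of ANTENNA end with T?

Fix T in the last position and arrange the remaining 6 letters.
Those 6 letters have A appearing twice and N appearing 3 times, giving (6)!/(3!·2!) = 60.

60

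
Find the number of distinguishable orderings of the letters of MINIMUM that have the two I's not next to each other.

Total arrangements of MINIMUM: 7!/(3!·2!) = 420.
If the two I's are adjacent, glue them into one block, leaving 6 items to arrange: (6)!/(3!) = 120 ways.
Hence 420 − 120 = 300.

300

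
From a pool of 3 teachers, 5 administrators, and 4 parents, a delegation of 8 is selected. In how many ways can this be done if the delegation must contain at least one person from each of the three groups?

With no constraint there are C(12,8) = 495 possible selections.
Subtract selections that omit an entire group: no teachers → C(9,8) = 9; no administrators → C(7,8) = 0; no parents → C(8,8) = 1.
Add back selections omitting two groups (i.e. drawn from a single group): C(3,8) + C(5,8) + C(4,8) = 0.
By inclusion–exclusion: 495 − 10 + 0 = 485.

485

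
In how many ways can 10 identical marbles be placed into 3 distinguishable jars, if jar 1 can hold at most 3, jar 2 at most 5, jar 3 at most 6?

14

Without the upper bounds there are C(12,2) = 66 ways to split 10 among 3 jars.
Subtract solutions that violate a single cap (substitute x_i' = x_i − (cap_i+1)): x_1 ≥ 4 gives C(8,2) = 28; x_2 ≥ 6 gives C(6,2) = 15; x_3 ≥ 7 gives C(5,2) = 10. Together 53.
Add back pairs where two caps are both exceeded: 1 + 0 + 0 = 1.
By inclusion–exclusion the count is 66 − 53 + 1 = 14.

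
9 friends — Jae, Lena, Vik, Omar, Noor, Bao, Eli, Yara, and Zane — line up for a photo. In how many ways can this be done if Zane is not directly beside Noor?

Of the 9! = 362880 arrangements, those with Zane and Noor adjacent number 2 × 8! = 80640 (treat the pair as a block with 2 internal orders).
Complementary counting: 362880 − 80640 = 282240.

282240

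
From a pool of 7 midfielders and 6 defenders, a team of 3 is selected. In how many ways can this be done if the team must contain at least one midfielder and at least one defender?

Total 3-person selections from all 13: C(13,3) = 286.
Subtract selections that omit an entire group: no midfielders → C(6,3) = 20; no defenders → C(7,3) = 35.
Both groups omitted at once is impossible, so 286 − 55 = 231.

231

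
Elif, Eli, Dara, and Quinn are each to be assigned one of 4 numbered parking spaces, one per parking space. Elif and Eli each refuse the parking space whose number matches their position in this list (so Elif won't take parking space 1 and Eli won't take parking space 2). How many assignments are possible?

Let Aᵢ (for i ∈ {1, 2}) be the placements that put person i in their forbidden parking space. Any j of these fix j positions, leaving (4−j)! ways to fill the rest, and there are C(2,j) ways to pick which j.
By inclusion–exclusion, the number of valid placements is Σ_{j=0}^{2} (−1)^j C(2,j)·(4−j)!.
Computing: 24 − 12 + 2 = 14.

14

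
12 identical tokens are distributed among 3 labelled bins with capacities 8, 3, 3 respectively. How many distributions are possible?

Ignoring the caps, the number of non-negative solutions to x_1+…+x_3 = 12 is C(14,2) = 91.
Subtract solutions that violate a single cap (substitute x_i' = x_i − (cap_i+1)): x_1 ≥ 9 gives C(5,2) = 10; x_2 ≥ 4 gives C(10,2) = 45; x_3 ≥ 4 gives C(10,2) = 45. Together 100.
Add back pairs where two caps are both exceeded: 0 + 0 + 15 = 15.
By inclusion–exclusion the count is 91 − 100 + 15 = 6.

6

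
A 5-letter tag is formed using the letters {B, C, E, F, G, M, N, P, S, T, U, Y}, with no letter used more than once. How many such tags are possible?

With no repetition, fill the 5 letters in order: 12 choices, then 11, down to 8.
12 × 11 × 10 × 9 × 8 = 95040.

95040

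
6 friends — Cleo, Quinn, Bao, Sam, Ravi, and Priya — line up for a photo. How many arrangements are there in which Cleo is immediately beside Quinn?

240

Place the 4 others and the Cleo-Quinn pair as 5 objects in a line; the pair has 2 internal arrangements.
So the count is 2·(5)! = 240.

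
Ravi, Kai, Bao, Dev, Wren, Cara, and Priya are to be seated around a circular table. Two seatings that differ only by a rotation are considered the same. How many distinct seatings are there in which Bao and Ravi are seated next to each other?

Treat {Bao, Ravi} as one unit (2 internal orders) and seat the resulting 6 units around the table: (5)! circular arrangements.
So 2 × (5)! = 2 × 120 = 240.

240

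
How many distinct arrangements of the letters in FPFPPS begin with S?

10

Fix S in the first position and arrange the remaining 5 letters.
Those 5 letters have F appearing twice and P appearing 3 times, giving (5)!/(3!·2!) = 10.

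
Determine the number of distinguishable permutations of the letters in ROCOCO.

60

ROCOCO has 6 letters with C appearing twice and O appearing 3 times.
So there are 6! / (3!·2!) = 60 distinguishable arrangements.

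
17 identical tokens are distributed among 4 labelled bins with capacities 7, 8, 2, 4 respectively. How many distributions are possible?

31

Without the upper bounds there are C(20,3) = 1140 ways to split 17 among 4 bins.
Subtract solutions that violate a single cap (substitute x_i' = x_i − (cap_i+1)): x_1 ≥ 8 gives C(12,3) = 220; x_2 ≥ 9 gives C(11,3) = 165; x_3 ≥ 3 gives C(17,3) = 680; x_4 ≥ 5 gives C(15,3) = 455. Together 1520.
Add back pairs where two caps are both exceeded: 1 + 84 + 35 + 56 + 20 + 220 = 416.
Subtract triples: 0 + 0 + 4 + 1 = 5.
By inclusion–exclusion the count is 1140 − 1520 + 416 − 5 = 31.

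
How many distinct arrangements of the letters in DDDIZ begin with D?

With the first slot taken by D, it remains to arrange the other 4 letters (DDIZ).
Those 4 letters have D appearing twice, giving (4)!/(2!) = 12.

12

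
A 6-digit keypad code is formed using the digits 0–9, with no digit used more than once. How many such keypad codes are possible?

151200

Choose and order 6 of the 10 symbols: the first digit has 10 options, the next 9, and so on down to 5.
10 × 9 × 8 × 7 × 6 × 5 = 151200.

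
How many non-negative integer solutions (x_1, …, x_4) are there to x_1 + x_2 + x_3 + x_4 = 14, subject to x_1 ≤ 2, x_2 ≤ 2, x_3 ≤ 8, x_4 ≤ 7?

Ignoring the caps, the number of non-negative solutions to x_1+…+x_4 = 14 is C(17,3) = 680.
Subtract solutions that violate a single cap (substitute x_i' = x_i − (cap_i+1)): x_1 ≥ 3 gives C(14,3) = 364; x_2 ≥ 3 gives C(14,3) = 364; x_3 ≥ 9 gives C(8,3) = 56; x_4 ≥ 8 gives C(9,3) = 84. Together 868.
Add back pairs where two caps are both exceeded: 165 + 10 + 20 + 10 + 20 + 0 = 225.
Subtract triples: 0 + 1 + 0 + 0 = 1.
By inclusion–exclusion the count is 680 − 868 + 225 − 1 = 36.

36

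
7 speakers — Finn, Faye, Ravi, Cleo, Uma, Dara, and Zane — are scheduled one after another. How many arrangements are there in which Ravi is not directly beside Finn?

3600

There are 7! = 5040 arrangements in all. If Ravi and Finn are adjacent, merging them into one block gives 2·(6)! = 1440 arrangements.
Complementary counting: 5040 − 1440 = 3600.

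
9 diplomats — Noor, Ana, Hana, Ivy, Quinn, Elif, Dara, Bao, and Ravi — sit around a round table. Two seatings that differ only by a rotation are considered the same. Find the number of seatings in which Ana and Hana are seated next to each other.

Treat {Ana, Hana} as one unit (2 internal orders) and seat the resulting 8 units around the table: (7)! circular arrangements.
So 2 × (7)! = 2 × 5040 = 10080.

10080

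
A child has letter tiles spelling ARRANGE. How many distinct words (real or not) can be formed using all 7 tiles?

1260

ARRANGE has 7 letters with A appearing twice and R appearing twice.
So there are 7! / (2!·2!) = 1260 distinguishable arrangements.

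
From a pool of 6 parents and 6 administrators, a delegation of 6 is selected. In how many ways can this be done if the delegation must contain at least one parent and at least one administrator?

Total 6-person selections from all 12: C(12,6) = 924.
Subtract selections that omit an entire group: no parents → C(6,6) = 1; no administrators → C(6,6) = 1.
Both groups omitted at once is impossible, so 924 − 2 = 922.

922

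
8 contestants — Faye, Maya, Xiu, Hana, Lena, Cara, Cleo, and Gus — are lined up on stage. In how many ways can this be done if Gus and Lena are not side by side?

Of the 8! = 40320 arrangements, those with Gus and Lena adjacent number 2 × 7! = 10080 (treat the pair as a block with 2 internal orders).
Complementary counting: 40320 − 10080 = 30240.

30240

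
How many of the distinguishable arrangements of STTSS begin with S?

6

With the first slot taken by S, it remains to arrange the other 4 letters (TTSS).
Those 4 letters have S appearing twice and T appearing twice, giving (4)!/(2!·2!) = 6.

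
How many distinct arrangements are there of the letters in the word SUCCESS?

420

Letter multiplicities in SUCCESS: C×2, E×1, S×3, U×1.
So there are 7! / (3!·2!) = 420 distinguishable arrangements.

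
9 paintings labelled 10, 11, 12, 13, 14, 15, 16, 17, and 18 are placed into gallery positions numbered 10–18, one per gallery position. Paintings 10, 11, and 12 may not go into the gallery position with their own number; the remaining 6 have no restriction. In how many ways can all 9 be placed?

256320

Let Aᵢ (for i ∈ {10, 11, 12}) be the placements that put painting i in its forbidden gallery position. Any j of these fix j positions, leaving (9−j)! ways to fill the rest, and there are C(3,j) ways to pick which j.
By inclusion–exclusion, the number of valid placements is Σ_{j=0}^{3} (−1)^j C(3,j)·(9−j)!.
Computing: 362880 − 120960 + 15120 − 720 = 256320.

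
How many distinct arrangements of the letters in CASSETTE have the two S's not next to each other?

Total arrangements of CASSETTE: 8!/(2!·2!·2!) = 5040.
Arrangements with the S's together: treat SS as one letter, giving (7)!/(2!·2!) = 1260.
Hence 5040 − 1260 = 3780.

3780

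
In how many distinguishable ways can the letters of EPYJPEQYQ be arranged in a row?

Letter multiplicities in EPYJPEQYQ: E×2, J×1, P×2, Q×2, Y×2.
Dividing 9! = 362880 by 2!·2!·2!·2! = 16 for the repeated letters gives 22680.

22680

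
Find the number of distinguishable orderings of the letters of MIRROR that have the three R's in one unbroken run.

Treat the 3 copies of R as a single block. The multiset to arrange is then {RRR, I, M, O}, 4 items in all.
All 4 items are distinct, so there are (4)! = 24 arrangements.

24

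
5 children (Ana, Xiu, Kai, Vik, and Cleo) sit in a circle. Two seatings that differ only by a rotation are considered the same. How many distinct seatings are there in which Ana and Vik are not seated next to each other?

12

Without the restriction there are (4)! = 24 seatings.
Those with Ana next to Vik: fuse the pair into one unit and seat 4 units around a circle — 2·(3)! = 12.
Subtracting, 24 − 12 = 12.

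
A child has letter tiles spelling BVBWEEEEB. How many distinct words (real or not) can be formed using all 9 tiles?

Letter multiplicities in BVBWEEEEB: B×3, E×4, V×1, W×1.
The number of distinct arrangements is 9!/(4!·3!) = 362880/144 = 2520.

2520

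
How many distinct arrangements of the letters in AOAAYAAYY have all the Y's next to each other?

42

Treat the 3 copies of Y as a single block. The multiset to arrange is then {YYY, A, A, A, A, A, O}, 7 items in all.
That gives (7)!/(5!) = 42 arrangements.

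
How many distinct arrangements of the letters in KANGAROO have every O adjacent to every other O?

Treat the 2 copies of O as a single block. The multiset to arrange is then {OO, A, A, G, K, N, R}, 7 items in all.
That gives (7)!/(2!) = 2520 arrangements.

2520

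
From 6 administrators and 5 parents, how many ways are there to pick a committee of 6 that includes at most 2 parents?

Split by how many parents are chosen (0 through 2).
Sum: C(5,0)·C(6,6) + C(5,1)·C(6,5) + C(5,2)·C(6,4) = 1 + 30 + 150 = 181.

181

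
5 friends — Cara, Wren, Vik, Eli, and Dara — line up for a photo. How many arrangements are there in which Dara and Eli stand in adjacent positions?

Place the 3 others and the Dara-Eli pair as 4 objects in a line; the pair has 2 internal arrangements.
That gives 2 × 4! = 2 × 24 = 48.

48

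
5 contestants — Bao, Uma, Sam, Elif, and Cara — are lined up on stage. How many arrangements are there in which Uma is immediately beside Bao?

Treat {Uma, Bao} as a single unit. There are 4 units to order, and the pair itself can be ordered 2 ways.
So the count is 2·(4)! = 48.

48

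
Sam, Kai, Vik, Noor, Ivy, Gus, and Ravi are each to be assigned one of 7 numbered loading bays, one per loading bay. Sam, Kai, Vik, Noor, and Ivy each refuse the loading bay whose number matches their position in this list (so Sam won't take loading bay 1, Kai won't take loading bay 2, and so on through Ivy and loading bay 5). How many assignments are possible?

Let Aᵢ (for 1 ≤ i ≤ 5) be the placements that put person i in their forbidden loading bay. Any j of these fix j positions, leaving (7−j)! ways to fill the rest, and there are C(5,j) ways to pick which j.
By inclusion–exclusion, the number of valid placements is Σ_{j=0}^{5} (−1)^j C(5,j)·(7−j)!.
Computing: 5040 − 3600 + 1200 − 240 + 30 − 2 = 2428.

2428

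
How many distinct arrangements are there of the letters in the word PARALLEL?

Letter multiplicities in PARALLEL: A×2, E×1, L×3, P×1, R×1.
So there are 8! / (3!·2!) = 3360 distinguishable arrangements.

3360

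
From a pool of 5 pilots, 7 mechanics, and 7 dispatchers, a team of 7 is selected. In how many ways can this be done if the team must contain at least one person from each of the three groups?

Total 7-person selections from all 19: C(19,7) = 50388.
Subtract selections that omit an entire group: no pilots → C(14,7) = 3432; no mechanics → C(12,7) = 792; no dispatchers → C(12,7) = 792.
Add back selections omitting two groups (i.e. drawn from a single group): C(5,7) + C(7,7) + C(7,7) = 2.
By inclusion–exclusion: 50388 − 5016 + 2 = 45374.

45374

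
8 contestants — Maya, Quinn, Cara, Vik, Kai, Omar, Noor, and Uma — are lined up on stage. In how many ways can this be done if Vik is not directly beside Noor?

30240

Of the 8! = 40320 arrangements, those with Vik and Noor adjacent number 2 × 7! = 10080 (treat the pair as a block with 2 internal orders).
So 40320 − 10080 = 30240 arrangements keep them apart.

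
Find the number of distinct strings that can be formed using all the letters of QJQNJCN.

Letter multiplicities in QJQNJCN: C×1, J×2, N×2, Q×2.
So there are 7! / (2!·2!·2!) = 630 distinguishable arrangements.

630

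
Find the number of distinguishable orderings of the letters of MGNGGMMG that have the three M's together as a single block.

30

Treat the 3 copies of M as a single block. The multiset to arrange is then {MMM, G, G, G, G, N}, 6 items in all.
That gives (6)!/(4!) = 30 arrangements.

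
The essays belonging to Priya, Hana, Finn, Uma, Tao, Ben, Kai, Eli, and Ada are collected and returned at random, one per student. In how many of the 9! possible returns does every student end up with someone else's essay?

133496

Let Aᵢ be the assignments in which student i gets their own essay. We want the size of the complement of A₁∪…∪A_9.
By inclusion–exclusion this is Σ_{j=0}^{9} (−1)^j C(9,j)·(9−j)!.
Computing: 362880 − 362880 + 181440 − 60480 + 15120 − 3024 + 504 − 72 + 9 − 1 = 133496.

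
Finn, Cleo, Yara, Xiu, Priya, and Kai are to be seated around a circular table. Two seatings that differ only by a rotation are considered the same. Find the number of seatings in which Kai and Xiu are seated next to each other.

Treat {Kai, Xiu} as one unit (2 internal orders) and seat the resulting 5 units around the table: (4)! circular arrangements.
So 2 × (4)! = 2 × 24 = 48.

48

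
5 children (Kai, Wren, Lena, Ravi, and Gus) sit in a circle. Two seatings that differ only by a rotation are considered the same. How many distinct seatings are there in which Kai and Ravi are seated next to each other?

12

Treat {Kai, Ravi} as one unit (2 internal orders) and seat the resulting 4 units around the table: (3)! circular arrangements.
So 2 × (3)! = 2 × 6 = 12.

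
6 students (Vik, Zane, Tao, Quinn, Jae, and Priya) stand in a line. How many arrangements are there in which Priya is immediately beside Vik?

240

Treat {Priya, Vik} as a single unit. There are 5 units to order, and the pair itself can be ordered 2 ways.
So the count is 2·(5)! = 240.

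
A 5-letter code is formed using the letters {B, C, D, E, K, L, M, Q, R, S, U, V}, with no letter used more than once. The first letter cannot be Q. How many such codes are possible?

The first letter has 12−1 = 11 choices (anything except Q).
The remaining 4 letters are filled from the other 11 symbols without repetition: 11 × 10 × 9 × 8 = 7920.
Total: 11 × 7920 = 87120.

87120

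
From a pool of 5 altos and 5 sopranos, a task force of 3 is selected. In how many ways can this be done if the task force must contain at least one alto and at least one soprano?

Total 3-person selections from all 10: C(10,3) = 120.
Selections missing a whole group: no altos → C(5,3) = 10; no sopranos → C(5,3) = 10.
Both groups omitted at once is impossible, so 120 − 20 = 100.

100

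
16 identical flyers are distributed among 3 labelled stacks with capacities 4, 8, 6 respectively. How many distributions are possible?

Ignoring the caps, the number of non-negative solutions to x_1+…+x_3 = 16 is C(18,2) = 153.
Subtract solutions that violate a single cap (substitute x_i' = x_i − (cap_i+1)): x_1 ≥ 5 gives C(13,2) = 78; x_2 ≥ 9 gives C(9,2) = 36; x_3 ≥ 7 gives C(11,2) = 55. Together 169.
Add back pairs where two caps are both exceeded: 6 + 15 + 1 = 22.
By inclusion–exclusion the count is 153 − 169 + 22 = 6.

6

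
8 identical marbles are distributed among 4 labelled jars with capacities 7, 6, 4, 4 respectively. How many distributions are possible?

Without the upper bounds there are C(11,3) = 165 ways to split 8 among 4 jars.
Subtract solutions that violate a single cap (substitute x_i' = x_i − (cap_i+1)): x_1 ≥ 8 gives C(3,3) = 1; x_2 ≥ 7 gives C(4,3) = 4; x_3 ≥ 5 gives C(6,3) = 20; x_4 ≥ 5 gives C(6,3) = 20. Together 45.
No two caps can be exceeded simultaneously, so the pair terms are all 0.
By inclusion–exclusion the count is 165 − 45 + 0 = 120.

120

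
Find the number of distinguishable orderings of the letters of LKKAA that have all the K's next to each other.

Treat the 2 copies of K as a single block. The multiset to arrange is then {KK, A, A, L}, 4 items in all.
That gives (4)!/(2!) = 12 arrangements.

12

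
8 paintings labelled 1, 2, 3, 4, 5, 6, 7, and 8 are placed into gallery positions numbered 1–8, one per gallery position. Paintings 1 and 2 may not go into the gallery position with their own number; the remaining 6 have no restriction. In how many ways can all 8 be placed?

Let Aᵢ (for i ∈ {1, 2}) be the placements that put painting i in its forbidden gallery position. Any j of these fix j positions, leaving (8−j)! ways to fill the rest, and there are C(2,j) ways to pick which j.
By inclusion–exclusion, the number of valid placements is Σ_{j=0}^{2} (−1)^j C(2,j)·(8−j)!.
Computing: 40320 − 10080 + 720 = 30960.

30960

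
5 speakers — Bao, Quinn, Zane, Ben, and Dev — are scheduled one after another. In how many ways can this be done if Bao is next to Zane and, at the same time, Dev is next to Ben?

24

Treat {Bao,Zane} as one block (2 orders) and {Dev,Ben} as another (2 orders).
That leaves 3 units to arrange: 2 × 2 × 3! = 4 × 6 = 24.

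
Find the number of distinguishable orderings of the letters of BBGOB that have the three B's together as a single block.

Treat the 3 copies of B as a single block. The multiset to arrange is then {BBB, G, O}, 3 items in all.
All 3 items are distinct, so there are (3)! = 6 arrangements.

6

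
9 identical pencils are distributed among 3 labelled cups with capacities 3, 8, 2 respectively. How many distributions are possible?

By stars and bars, unrestricted non-negative solutions to x_1+…+x_3 = 9 number C(9+2,2) = 55.
Subtract solutions that violate a single cap (substitute x_i' = x_i − (cap_i+1)): x_1 ≥ 4 gives C(7,2) = 21; x_2 ≥ 9 gives C(2,2) = 1; x_3 ≥ 3 gives C(8,2) = 28. Together 50.
Add back pairs where two caps are both exceeded: 0 + 6 + 0 = 6.
By inclusion–exclusion the count is 55 − 50 + 6 = 11.

11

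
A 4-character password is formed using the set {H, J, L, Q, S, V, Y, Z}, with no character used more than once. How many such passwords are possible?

Choose and order 4 of the 8 symbols: the first character has 8 options, the next 7, then 6, 5.
8 × 7 × 6 × 5 = 1680.

1680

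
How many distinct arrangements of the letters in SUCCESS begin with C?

120

With the first slot taken by C, it remains to arrange the other 6 letters (SUCESS).
Those 6 letters have S appearing 3 times, giving (6)!/(3!) = 120.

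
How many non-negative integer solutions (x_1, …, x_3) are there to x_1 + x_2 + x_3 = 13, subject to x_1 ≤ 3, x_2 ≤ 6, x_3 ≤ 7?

10

By stars and bars, unrestricted non-negative solutions to x_1+…+x_3 = 13 number C(13+2,2) = 105.
Subtract solutions that violate a single cap (substitute x_i' = x_i − (cap_i+1)): x_1 ≥ 4 gives C(11,2) = 55; x_2 ≥ 7 gives C(8,2) = 28; x_3 ≥ 8 gives C(7,2) = 21. Together 104.
Add back pairs where two caps are both exceeded: 6 + 3 + 0 = 9.
By inclusion–exclusion the count is 105 − 104 + 9 = 10.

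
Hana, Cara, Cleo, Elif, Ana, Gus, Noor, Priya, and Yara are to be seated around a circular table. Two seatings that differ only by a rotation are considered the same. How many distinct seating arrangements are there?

Around a circle, 9 distinct people have 9!/9 = (8)! = 40320 rotationally distinct seatings.

40320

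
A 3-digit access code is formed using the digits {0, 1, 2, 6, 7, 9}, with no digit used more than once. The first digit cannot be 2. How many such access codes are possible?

The first digit has 6−1 = 5 choices (anything except 2).
The remaining 2 digits are filled from the other 5 symbols without repetition: 5 × 4 = 20.
Total: 5 × 20 = 100.

100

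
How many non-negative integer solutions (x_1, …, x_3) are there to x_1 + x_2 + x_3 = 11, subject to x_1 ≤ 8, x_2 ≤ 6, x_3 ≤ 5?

By stars and bars, unrestricted non-negative solutions to x_1+…+x_3 = 11 number C(11+2,2) = 78.
Subtract solutions that violate a single cap (substitute x_i' = x_i − (cap_i+1)): x_1 ≥ 9 gives C(4,2) = 6; x_2 ≥ 7 gives C(6,2) = 15; x_3 ≥ 6 gives C(7,2) = 21. Together 42.
No two caps can be exceeded simultaneously, so the pair terms are all 0.
By inclusion–exclusion the count is 78 − 42 + 0 = 36.

36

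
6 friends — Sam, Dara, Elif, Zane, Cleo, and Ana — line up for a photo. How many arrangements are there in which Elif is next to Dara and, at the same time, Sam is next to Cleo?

96

Treat {Elif,Dara} as one block (2 orders) and {Sam,Cleo} as another (2 orders).
That leaves 4 units to arrange: 2 × 2 × 4! = 4 × 24 = 96.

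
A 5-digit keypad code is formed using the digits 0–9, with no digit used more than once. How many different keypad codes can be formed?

30240

Choose and order 5 of the 10 symbols: the first digit has 10 options, the next 9, and so on down to 6.
That product is 10 × 9 × 8 × 7 × 6 = 30240.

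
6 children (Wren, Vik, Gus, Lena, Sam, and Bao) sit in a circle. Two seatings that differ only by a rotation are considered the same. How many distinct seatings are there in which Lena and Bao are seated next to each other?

48

Treat {Lena, Bao} as one unit (2 internal orders) and seat the resulting 5 units around the table: (4)! circular arrangements.
So 2 × (4)! = 2 × 24 = 48.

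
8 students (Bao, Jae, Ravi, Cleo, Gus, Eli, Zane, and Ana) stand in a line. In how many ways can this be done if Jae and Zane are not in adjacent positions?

There are 8! = 40320 arrangements in all. If Jae and Zane are adjacent, merging them into one block gives 2·(7)! = 10080 arrangements.
Complementary counting: 40320 − 10080 = 30240.

30240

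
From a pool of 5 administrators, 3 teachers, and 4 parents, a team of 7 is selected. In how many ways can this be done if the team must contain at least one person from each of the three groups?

Unrestricted: C(12,7) = 792 ways to pick any 7 of the 12.
Subtract selections that omit an entire group: no administrators → C(7,7) = 1; no teachers → C(9,7) = 36; no parents → C(8,7) = 8.
Add back selections omitting two groups (i.e. drawn from a single group): C(5,7) + C(3,7) + C(4,7) = 0.
By inclusion–exclusion: 792 − 45 + 0 = 747.

747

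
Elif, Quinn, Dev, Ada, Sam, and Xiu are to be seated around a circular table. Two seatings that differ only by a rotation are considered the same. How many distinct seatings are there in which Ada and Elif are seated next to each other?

48

Glue Ada and Elif into a block (2 internal orders). Seating 5 units around a circle gives (4)! arrangements.
So 2 × (4)! = 2 × 24 = 48.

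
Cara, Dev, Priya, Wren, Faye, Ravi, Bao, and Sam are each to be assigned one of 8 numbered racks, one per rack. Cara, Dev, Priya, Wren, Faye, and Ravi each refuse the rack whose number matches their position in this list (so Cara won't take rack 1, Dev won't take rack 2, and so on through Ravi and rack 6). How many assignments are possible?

18806

Let Aᵢ (for 1 ≤ i ≤ 6) be the placements that put person i in their forbidden rack. Any j of these fix j positions, leaving (8−j)! ways to fill the rest, and there are C(6,j) ways to pick which j.
By inclusion–exclusion, the number of valid placements is Σ_{j=0}^{6} (−1)^j C(6,j)·(8−j)!.
Computing: 40320 − 30240 + 10800 − 2400 + 360 − 36 + 2 = 18806.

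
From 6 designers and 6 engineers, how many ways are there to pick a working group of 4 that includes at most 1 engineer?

Split by how many engineers are chosen (0 through 1).
Sum: C(6,0)·C(6,4) + C(6,1)·C(6,3) = 15 + 120 = 135.

135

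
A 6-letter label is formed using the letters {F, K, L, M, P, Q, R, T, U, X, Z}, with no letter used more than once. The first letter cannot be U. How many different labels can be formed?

302400

The first letter has 11−1 = 10 choices (anything except U).
The remaining 5 letters are filled from the other 10 symbols without repetition: 10 × 9 × 8 × 7 × 6 = 30240.
Total: 10 × 30240 = 302400.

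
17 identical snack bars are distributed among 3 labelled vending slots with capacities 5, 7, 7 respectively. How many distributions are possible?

6

By stars and bars, unrestricted non-negative solutions to x_1+…+x_3 = 17 number C(17+2,2) = 171.
Subtract solutions that violate a single cap (substitute x_i' = x_i − (cap_i+1)): x_1 ≥ 6 gives C(13,2) = 78; x_2 ≥ 8 gives C(11,2) = 55; x_3 ≥ 8 gives C(11,2) = 55. Together 188.
Add back pairs where two caps are both exceeded: 10 + 10 + 3 = 23.
By inclusion–exclusion the count is 171 − 188 + 23 = 6.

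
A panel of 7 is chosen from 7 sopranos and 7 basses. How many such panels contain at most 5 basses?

Split by how many basses are chosen (0 through 5).
Sum: C(7,0)·C(7,7) + C(7,1)·C(7,6) + C(7,2)·C(7,5) + C(7,3)·C(7,4) + C(7,4)·C(7,3) + C(7,5)·C(7,2) = 1 + 49 + 441 + 1225 + 1225 + 441 = 3382.

3382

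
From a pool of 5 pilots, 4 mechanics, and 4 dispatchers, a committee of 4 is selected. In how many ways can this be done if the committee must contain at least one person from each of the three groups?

400

With no constraint there are C(13,4) = 715 possible selections.
Subtract selections that omit an entire group: no pilots → C(8,4) = 70; no mechanics → C(9,4) = 126; no dispatchers → C(9,4) = 126.
Add back selections omitting two groups (i.e. drawn from a single group): C(5,4) + C(4,4) + C(4,4) = 7.
By inclusion–exclusion: 715 − 322 + 7 = 400.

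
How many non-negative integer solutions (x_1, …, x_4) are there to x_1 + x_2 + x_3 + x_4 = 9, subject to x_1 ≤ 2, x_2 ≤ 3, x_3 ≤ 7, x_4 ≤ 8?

By stars and bars, unrestricted non-negative solutions to x_1+…+x_4 = 9 number C(9+3,3) = 220.
Subtract solutions that violate a single cap (substitute x_i' = x_i − (cap_i+1)): x_1 ≥ 3 gives C(9,3) = 84; x_2 ≥ 4 gives C(8,3) = 56; x_3 ≥ 8 gives C(4,3) = 4; x_4 ≥ 9 gives C(3,3) = 1. Together 145.
Add back pairs where two caps are both exceeded: 10 + 0 + 0 + 0 + 0 + 0 = 10.
By inclusion–exclusion the count is 220 − 145 + 10 = 85.

85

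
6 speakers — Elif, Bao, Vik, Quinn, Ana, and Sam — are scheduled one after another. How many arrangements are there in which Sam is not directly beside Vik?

480

There are 6! = 720 arrangements in all. If Sam and Vik are adjacent, merging them into one block gives 2·(5)! = 240 arrangements.
Complementary counting: 720 − 240 = 480.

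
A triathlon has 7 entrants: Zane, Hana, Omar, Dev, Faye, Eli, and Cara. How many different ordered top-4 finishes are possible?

There are 7 choices for 1st place, 6 for 2nd, and so on down to 4 for position 4.
That gives 7 × 6 × 5 × 4 = 840.

840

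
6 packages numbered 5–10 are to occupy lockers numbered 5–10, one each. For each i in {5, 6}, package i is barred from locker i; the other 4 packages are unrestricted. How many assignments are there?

Let Aᵢ (for i ∈ {5, 6}) be the placements that put package i in its forbidden locker. Any j of these fix j positions, leaving (6−j)! ways to fill the rest, and there are C(2,j) ways to pick which j.
By inclusion–exclusion, the number of valid placements is Σ_{j=0}^{2} (−1)^j C(2,j)·(6−j)!.
Computing: 720 − 240 + 24 = 504.

504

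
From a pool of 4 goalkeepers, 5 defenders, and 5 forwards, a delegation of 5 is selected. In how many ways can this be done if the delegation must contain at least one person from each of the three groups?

Total 5-person selections from all 14: C(14,5) = 2002.
Subtract selections that omit an entire group: no goalkeepers → C(10,5) = 252; no defenders → C(9,5) = 126; no forwards → C(9,5) = 126.
Add back selections omitting two groups (i.e. drawn from a single group): C(4,5) + C(5,5) + C(5,5) = 2.
By inclusion–exclusion: 2002 − 504 + 2 = 1500.

1500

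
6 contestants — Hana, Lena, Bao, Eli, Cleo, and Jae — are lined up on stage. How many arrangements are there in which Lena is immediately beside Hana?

240

Treat {Lena, Hana} as a single unit. There are 5 units to order, and the pair itself can be ordered 2 ways.
So the count is 2·(5)! = 240.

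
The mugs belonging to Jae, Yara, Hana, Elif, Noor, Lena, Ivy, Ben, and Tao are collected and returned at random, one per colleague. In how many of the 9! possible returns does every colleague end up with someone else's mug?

133496

Let Aᵢ be the assignments in which colleague i gets their own mug. We want the size of the complement of A₁∪…∪A_9.
By inclusion–exclusion this is Σ_{j=0}^{9} (−1)^j C(9,j)·(9−j)!.
Computing: 362880 − 362880 + 181440 − 60480 + 15120 − 3024 + 504 − 72 + 9 − 1 = 133496.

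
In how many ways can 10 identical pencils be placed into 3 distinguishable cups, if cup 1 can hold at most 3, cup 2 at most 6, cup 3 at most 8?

Ignoring the caps, the number of non-negative solutions to x_1+…+x_3 = 10 is C(12,2) = 66.
Subtract solutions that violate a single cap (substitute x_i' = x_i − (cap_i+1)): x_1 ≥ 4 gives C(8,2) = 28; x_2 ≥ 7 gives C(5,2) = 10; x_3 ≥ 9 gives C(3,2) = 3. Together 41.
No two caps can be exceeded simultaneously, so the pair terms are all 0.
By inclusion–exclusion the count is 66 − 41 + 0 = 25.

25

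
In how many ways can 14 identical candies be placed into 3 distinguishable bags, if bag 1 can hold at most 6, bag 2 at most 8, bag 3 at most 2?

Ignoring the caps, the number of non-negative solutions to x_1+…+x_3 = 14 is C(16,2) = 120.
Subtract solutions that violate a single cap (substitute x_i' = x_i − (cap_i+1)): x_1 ≥ 7 gives C(9,2) = 36; x_2 ≥ 9 gives C(7,2) = 21; x_3 ≥ 3 gives C(13,2) = 78. Together 135.
Add back pairs where two caps are both exceeded: 0 + 15 + 6 = 21.
By inclusion–exclusion the count is 120 − 135 + 21 = 6.

6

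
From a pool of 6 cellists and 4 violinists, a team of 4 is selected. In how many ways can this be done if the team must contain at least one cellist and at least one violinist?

With no constraint there are C(10,4) = 210 possible selections.
Subtract selections that omit an entire group: no cellists → C(4,4) = 1; no violinists → C(6,4) = 15.
Both groups omitted at once is impossible, so 210 − 16 = 194.

194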